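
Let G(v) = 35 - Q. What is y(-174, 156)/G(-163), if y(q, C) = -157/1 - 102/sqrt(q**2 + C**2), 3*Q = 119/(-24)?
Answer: -11304/2639 - 1224*sqrt(1517)/4003363 ≈ -4.2953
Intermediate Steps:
Q = -119/72 (Q = (119/(-24))/3 = (119*(-1/24))/3 = (1/3)*(-119/24) = -119/72 ≈ -1.6528)
G(v) = 2639/72 (G(v) = 35 - 1*(-119/72) = 35 + 119/72 = 2639/72)
y(q, C) = -157 - 102/sqrt(C**2 + q**2) (y(q, C) = -157*1 - 102/sqrt(C**2 + q**2) = -157 - 102/sqrt(C**2 + q**2))
y(-174, 156)/G(-163) = (-157 - 102/sqrt(156**2 + (-174)**2))/(2639/72) = (-157 - 102/sqrt(24336 + 30276))*(72/2639) = (-157 - 17*sqrt(1517)/1517)*(72/2639) = -11304/2639 - 1224*sqrt(1517)/4003363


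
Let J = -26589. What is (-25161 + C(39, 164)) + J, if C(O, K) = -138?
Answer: -51888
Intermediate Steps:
(-25161 + C(39, 164)) + J = (-25161 - 138) - 26589 = -25299 - 26589 = -51888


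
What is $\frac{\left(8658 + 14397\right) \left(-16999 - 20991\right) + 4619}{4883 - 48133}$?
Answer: $\frac{875854831}{43250} \approx 20251.0$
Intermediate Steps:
$\frac{\left(8658 + 14397\right) \left(-16999 - 20991\right) + 4619}{4883 - 48133} = \frac{23055 \left(-37990\right) + 4619}{-43250} = \left(-875859450 + 4619\right) \left(- \frac{1}{43250}\right) = \left(-875854831\right) \left(- \frac{1}{43250}\right) = \frac{875854831}{43250}$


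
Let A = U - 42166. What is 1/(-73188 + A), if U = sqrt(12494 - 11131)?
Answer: -115354/13306543953 - sqrt(1363)/13306543953 ≈ -8.6717e-6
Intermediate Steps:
U = sqrt(1363) ≈ 36.919
A = -42166 + sqrt(1363) (A = sqrt(1363) - 42166 = -42166 + sqrt(1363) ≈ -42129.)
1/(-73188 + A) = 1/(-73188 + (-42166 + sqrt(1363))) = 1/(-115354 + sqrt(1363))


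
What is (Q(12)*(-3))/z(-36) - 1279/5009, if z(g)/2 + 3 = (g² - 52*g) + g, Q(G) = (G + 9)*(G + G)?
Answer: -370895/746341 ≈ -0.49695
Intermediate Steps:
Q(G) = 2*G*(9 + G) (Q(G) = (9 + G)*(2*G) = 2*G*(9 + G))
z(g) = -6 - 102*g + 2*g² (z(g) = -6 + 2*((g² - 52*g) + g) = -6 + 2*(g² - 51*g) = -6 + (-102*g + 2*g²) = -6 - 102*g + 2*g²)
(Q(12)*(-3))/z(-36) - 1279/5009 = ((2*12*(9 + 12))*(-3))/(-6 - 102*(-36) + 2*(-36)²) - 1279/5009 = ((2*12*21)*(-3))/(-6 + 3672 + 2*1296) - 1279*1/5009 = (504*(-3))/(-6 + 3672 + 2592) - 1279/5009 = -1512/6258 - 1279/5009 = -1512*1/6258 - 1279/5009 = -36/149 - 1279/5009 = -370895/746341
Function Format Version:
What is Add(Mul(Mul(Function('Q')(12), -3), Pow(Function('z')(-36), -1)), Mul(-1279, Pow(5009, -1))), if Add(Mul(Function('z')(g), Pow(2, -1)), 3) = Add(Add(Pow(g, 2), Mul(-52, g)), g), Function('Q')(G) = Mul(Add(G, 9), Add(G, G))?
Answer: Rational(-370895, 746341) ≈ -0.49695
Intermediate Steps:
Function('Q')(G) = Mul(2, G, Add(9, G)) (Function('Q')(G) = Mul(Add(9, G), Mul(2, G)) = Mul(2, G, Add(9, G)))
Function('z')(g) = Add(-6, Mul(-102, g), Mul(2, Pow(g, 2))) (Function('z')(g) = Add(-6, Mul(2, Add(Add(Pow(g, 2), Mul(-52, g)), g))) = Add(-6, Mul(2, Add(Pow(g, 2), Mul(-51, g)))) = Add(-6, Add(Mul(-102, g), Mul(2, Pow(g, 2)))) = Add(-6, Mul(-102, g), Mul(2, Pow(g, 2))))
Add(Mul(Mul(Function('Q')(12), -3), Pow(Function('z')(-36), -1)), Mul(-1279, Pow(5009, -1))) = Add(Mul(Mul(Mul(2, 12, Add(9, 12)), -3), Pow(Add(-6, Mul(-102, -36), Mul(2, Pow(-36, 2))), -1)), Mul(-1279, Pow(5009, -1))) = Add(Mul(Mul(Mul(2, 12, 21), -3), Pow(Add(-6, 3672, Mul(2, 1296)), -1)), Mul(-1279, Rational(1, 5009))) = Add(Mul(Mul(504, -3), Pow(Add(-6, 3672, 2592), -1)), Rational(-1279, 5009)) = Add(Mul(-1512, Pow(6258, -1)), Rational(-1279, 5009)) = Add(Mul(-1512, Rational(1, 6258)), Rational(-1279, 5009)) = Add(Rational(-36, 149), Rational(-1279, 5009)) = Rational(-370895, 746341)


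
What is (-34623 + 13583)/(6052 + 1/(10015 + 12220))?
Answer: -467824400/134566221 ≈ -3.4765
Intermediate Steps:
(-34623 + 13583)/(6052 + 1/(10015 + 12220)) = -21040/(6052 + 1/22235) = -21040/134566221/22235 = -21040*22235/134566221 = -467824400/134566221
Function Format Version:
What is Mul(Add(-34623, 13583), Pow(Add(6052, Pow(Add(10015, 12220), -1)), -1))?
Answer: Rational(-467824400, 134566221) ≈ -3.4765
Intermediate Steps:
Mul(Add(-34623, 13583), Pow(Add(6052, Pow(Add(10015, 12220), -1)), -1)) = Mul(-21040, Pow(Add(6052, Pow(22235, -1)), -1)) = Mul(-21040, Pow(Add(6052, Rational(1, 22235)), -1)) = Mul(-21040, Pow(Rational(134566221, 22235), -1)) = Mul(-21040, Rational(22235, 134566221)) = Rational(-467824400, 134566221)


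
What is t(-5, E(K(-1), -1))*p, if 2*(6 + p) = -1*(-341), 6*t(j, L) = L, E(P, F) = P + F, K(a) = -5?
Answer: -329/2 ≈ -164.50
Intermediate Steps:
E(P, F) = F + P
t(j, L) = L/6
p = 329/2 (p = -6 + (-1*(-341))/2 = -6 + (½)*341 = -6 + 341/2 = 329/2 ≈ 164.50)
t(-5, E(K(-1), -1))*p = ((-1 - 5)/6)*(329/2) = ((⅙)*(-6))*(329/2) = -1*329/2 = -329/2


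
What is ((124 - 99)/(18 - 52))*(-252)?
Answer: 3150/17 ≈ 185.29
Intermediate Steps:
((124 - 99)/(18 - 52))*(-252) = (25/(-34))*(-252) = (25*(-1/34))*(-252) = -25/34*(-252) = 3150/17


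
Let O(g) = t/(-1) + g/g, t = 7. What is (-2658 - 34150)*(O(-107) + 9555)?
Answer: -351479592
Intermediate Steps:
O(g) = -6 (O(g) = 7/(-1) + g/g = 7*(-1) + 1 = -7 + 1 = -6)
(-2658 - 34150)*(O(-107) + 9555) = (-2658 - 34150)*(-6 + 9555) = -36808*9549 = -351479592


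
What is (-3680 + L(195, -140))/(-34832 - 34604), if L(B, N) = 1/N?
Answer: 515201/9721040 ≈ 0.052999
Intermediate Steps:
(-3680 + L(195, -140))/(-34832 - 34604) = (-3680 + 1/(-140))/(-34832 - 34604) = (-3680 - 1/140)/(-69436) = -515201/140*(-1/69436) = 515201/9721040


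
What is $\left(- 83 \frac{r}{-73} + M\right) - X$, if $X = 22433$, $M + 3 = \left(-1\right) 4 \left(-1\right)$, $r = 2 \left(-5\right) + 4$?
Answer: $- \frac{1638034}{73} \approx -22439.0$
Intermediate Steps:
$r = -6$ ($r = -10 + 4 = -6$)
$M = 1$ ($M = -3 + \left(-1\right) 4 \left(-1\right) = -3 - -4 = -3 + 4 = 1$)
$\left(- 83 \frac{r}{-73} + M\right) - X = \left(- 83 \left(- \frac{6}{-73}\right) + 1\right) - 22433 = \left(- 83 \left(\left(-6\right) \left(- \frac{1}{73}\right)\right) + 1\right) - 22433 = \left(\left(-83\right) \frac{6}{73} + 1\right) - 22433 = \left(- \frac{498}{73} + 1\right) - 22433 = - \frac{425}{73} - 22433 = - \frac{1638034}{73}$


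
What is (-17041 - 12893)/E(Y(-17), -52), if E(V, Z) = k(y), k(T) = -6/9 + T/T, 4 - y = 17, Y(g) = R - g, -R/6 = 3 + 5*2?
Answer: -89802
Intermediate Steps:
R = -78 (R = -6*(3 + 5*2) = -6*(3 + 10) = -6*13 = -78)
Y(g) = -78 - g
y = -13 (y = 4 - 1*17 = 4 - 17 = -13)
k(T) = ⅓ (k(T) = -6*⅑ + 1 = -⅔ + 1 = ⅓)
E(V, Z) = ⅓
(-17041 - 12893)/E(Y(-17), -52) = (-17041 - 12893)/(⅓) = -29934*3 = -89802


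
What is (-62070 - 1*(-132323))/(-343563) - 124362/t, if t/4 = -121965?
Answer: 29973593/594363990 ≈ 0.050430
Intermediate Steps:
t = -487860 (t = 4*(-121965) = -487860)
(-62070 - 1*(-132323))/(-343563) - 124362/t = (-62070 - 1*(-132323))/(-343563) - 124362/(-487860) = (-62070 + 132323)*(-1/343563) - 124362*(-1/487860) = 70253*(-1/343563) + 441/1730 = -70253/343563 + 441/1730 = 29973593/594363990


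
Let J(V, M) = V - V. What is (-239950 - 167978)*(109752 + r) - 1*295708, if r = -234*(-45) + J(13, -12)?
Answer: -49066691404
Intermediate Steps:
J(V, M) = 0
r = 10530 (r = -234*(-45) + 0 = 10530 + 0 = 10530)
(-239950 - 167978)*(109752 + r) - 1*295708 = (-239950 - 167978)*(109752 + 10530) - 1*295708 = -407928*120282 - 295708 = -49066395696 - 295708 = -49066691404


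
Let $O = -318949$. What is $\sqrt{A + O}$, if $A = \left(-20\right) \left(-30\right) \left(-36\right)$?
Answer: $i \sqrt{340549} \approx 583.57 i$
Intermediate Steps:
$A = -21600$ ($A = 600 \left(-36\right) = -21600$)
$\sqrt{A + O} = \sqrt{-21600 - 318949} = \sqrt{-340549} = i \sqrt{340549}$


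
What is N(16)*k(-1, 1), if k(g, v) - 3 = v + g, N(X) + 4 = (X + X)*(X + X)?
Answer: 3060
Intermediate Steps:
N(X) = -4 + 4*X² (N(X) = -4 + (X + X)*(X + X) = -4 + (2*X)*(2*X) = -4 + 4*X²)
k(g, v) = 3 + g + v (k(g, v) = 3 + (v + g) = 3 + (g + v) = 3 + g + v)
N(16)*k(-1, 1) = (-4 + 4*16²)*(3 - 1 + 1) = (-4 + 4*256)*3 = (-4 + 1024)*3 = 1020*3 = 3060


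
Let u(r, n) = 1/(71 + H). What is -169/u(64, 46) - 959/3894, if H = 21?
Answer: -60544871/3894 ≈ -15548.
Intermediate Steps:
u(r, n) = 1/92 (u(r, n) = 1/(71 + 21) = 1/92)
-169/u(64, 46) - 959/3894 = -169/1/92 - 959/3894 = -169*92 - 959*1/3894 = -15548 - 959/3894 = -60544871/3894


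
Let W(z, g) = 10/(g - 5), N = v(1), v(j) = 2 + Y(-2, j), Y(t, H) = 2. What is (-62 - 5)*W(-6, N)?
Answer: 670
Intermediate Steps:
v(j) = 4 (v(j) = 2 + 2 = 4)
N = 4
W(z, g) = 10/(-5 + g)
(-62 - 5)*W(-6, N) = (-62 - 5)*(10/(-5 + 4)) = -670/(-1) = -670*(-1) = -67*(-10) = 670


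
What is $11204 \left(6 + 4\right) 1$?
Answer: $112040$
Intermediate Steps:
$11204 \left(6 + 4\right) 1 = 11204 \cdot 10 \cdot 1 = 11204 \cdot 10 = 112040$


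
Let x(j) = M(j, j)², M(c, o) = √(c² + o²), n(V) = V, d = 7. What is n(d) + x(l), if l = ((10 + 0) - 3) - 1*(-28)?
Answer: 2457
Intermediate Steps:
l = 35 (l = (10 - 3) + 28 = 7 + 28 = 35)
x(j) = 2*j² (x(j) = (√(j² + j²))² = (√(2*j²))² = (√2*√(j²))² = 2*j²)
n(d) + x(l) = 7 + 2*35² = 7 + 2*1225 = 7 + 2450 = 2457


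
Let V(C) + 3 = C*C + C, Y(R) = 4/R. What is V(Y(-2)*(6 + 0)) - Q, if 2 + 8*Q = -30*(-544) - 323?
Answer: -14963/8 ≈ -1870.4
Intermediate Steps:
Q = 15995/8 (Q = -¼ + (-30*(-544) - 323)/8 = -¼ + (16320 - 323)/8 = -¼ + (⅛)*15997 = -¼ + 15997/8 = 15995/8 ≈ 1999.4)
V(C) = -3 + C + C² (V(C) = -3 + (C*C + C) = -3 + (C² + C) = -3 + (C + C²) = -3 + C + C²)
V(Y(-2)*(6 + 0)) - Q = (-3 + (4/(-2))*(6 + 0) + ((4/(-2))*(6 + 0))²) - 1*15995/8 = (-3 + (4*(-½))*6 + ((4*(-½))*6)²) - 15995/8 = (-3 - 2*6 + (-2*6)²) - 15995/8 = (-3 - 12 + (-12)²) - 15995/8 = (-3 - 12 + 144) - 15995/8 = 129 - 15995/8 = -14963/8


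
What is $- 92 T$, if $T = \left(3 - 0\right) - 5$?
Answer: $184$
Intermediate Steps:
$T = -2$ ($T = \left(3 + 0\right) - 5 = 3 - 5 = -2$)
$- 92 T = \left(-92\right) \left(-2\right) = 184$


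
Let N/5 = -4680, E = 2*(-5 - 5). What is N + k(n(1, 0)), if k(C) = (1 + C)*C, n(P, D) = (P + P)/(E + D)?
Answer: -2340009/100 ≈ -23400.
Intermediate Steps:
E = -20 (E = 2*(-10) = -20)
N = -23400 (N = 5*(-4680) = -23400)
n(P, D) = 2*P/(-20 + D) (n(P, D) = (P + P)/(-20 + D) = (2*P)/(-20 + D) = 2*P/(-20 + D))
k(C) = C*(1 + C)
N + k(n(1, 0)) = -23400 + (2*1/(-20 + 0))*(1 + 2*1/(-20 + 0)) = -23400 + (2*1/(-20))*(1 + 2*1/(-20)) = -23400 + (2*1*(-1/20))*(1 + 2*1*(-1/20)) = -23400 - (1 - ⅒)/10 = -23400 - ⅒*9/10 = -23400 - 9/100 = -2340009/100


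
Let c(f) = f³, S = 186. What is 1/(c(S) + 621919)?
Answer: 1/7056775 ≈ 1.4171e-7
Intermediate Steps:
1/(c(S) + 621919) = 1/(186³ + 621919) = 1/(6434856 + 621919) = 1/7056775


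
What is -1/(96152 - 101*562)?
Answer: -1/39390 ≈ -2.5387e-5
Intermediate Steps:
-1/(96152 - 101*562) = -1/(96152 - 56762) = -1/39390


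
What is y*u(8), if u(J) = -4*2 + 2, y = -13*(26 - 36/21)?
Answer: 13260/7 ≈ 1894.3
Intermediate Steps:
y = -2210/7 (y = -13*(26 - 36*1/21) = -13*(26 - 12/7) = -13*170/7 = -2210/7 ≈ -315.71)
u(J) = -6 (u(J) = -8 + 2 = -6)
y*u(8) = -2210/7*(-6) = 13260/7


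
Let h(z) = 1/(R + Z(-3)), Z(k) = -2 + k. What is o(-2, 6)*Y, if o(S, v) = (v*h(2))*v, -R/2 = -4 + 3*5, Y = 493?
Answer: -1972/3 ≈ -657.33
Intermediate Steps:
R = -22 (R = -2*(-4 + 3*5) = -2*(-4 + 15) = -2*11 = -22)
h(z) = -1/27 (h(z) = 1/(-22 + (-2 - 3)) = 1/(-22 - 5) = 1/(-27) = -1/27)
o(S, v) = -v²/27 (o(S, v) = (v*(-1/27))*v = (-v/27)*v = -v²/27)
o(-2, 6)*Y = -1/27*6²*493 = -1/27*36*493 = -4/3*493 = -1972/3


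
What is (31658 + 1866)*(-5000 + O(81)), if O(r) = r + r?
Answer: -162189112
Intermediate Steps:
O(r) = 2*r
(31658 + 1866)*(-5000 + O(81)) = (31658 + 1866)*(-5000 + 2*81) = 33524*(-5000 + 162) = 33524*(-4838) = -162189112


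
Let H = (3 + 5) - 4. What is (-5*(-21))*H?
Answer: 420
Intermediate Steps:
H = 4 (H = 8 - 4 = 4)
(-5*(-21))*H = -5*(-21)*4 = 105*4 = 420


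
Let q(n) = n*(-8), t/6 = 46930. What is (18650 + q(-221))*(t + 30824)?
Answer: 6378664872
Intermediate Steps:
t = 281580 (t = 6*46930 = 281580)
q(n) = -8*n
(18650 + q(-221))*(t + 30824) = (18650 - 8*(-221))*(281580 + 30824) = (18650 + 1768)*312404 = 20418*312404 = 6378664872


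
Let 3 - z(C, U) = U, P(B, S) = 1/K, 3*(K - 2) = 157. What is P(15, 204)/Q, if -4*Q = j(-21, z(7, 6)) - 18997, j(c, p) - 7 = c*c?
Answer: 4/1007829 ≈ 3.9689e-6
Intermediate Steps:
K = 163/3 (K = 2 + (⅓)*157 = 2 + 157/3 = 163/3 ≈ 54.333)
P(B, S) = 3/163 (P(B, S) = 1/(163/3) = 3/163)
z(C, U) = 3 - U
j(c, p) = 7 + c² (j(c, p) = 7 + c*c = 7 + c²)
Q = 18549/4 (Q = -((7 + (-21)²) - 18997)/4 = -((7 + 441) - 18997)/4 = -(448 - 18997)/4 = -¼*(-18549) = 18549/4 ≈ 4637.3)
P(15, 204)/Q = 3/(163*(18549/4)) = (3/163)*(4/18549) = 4/1007829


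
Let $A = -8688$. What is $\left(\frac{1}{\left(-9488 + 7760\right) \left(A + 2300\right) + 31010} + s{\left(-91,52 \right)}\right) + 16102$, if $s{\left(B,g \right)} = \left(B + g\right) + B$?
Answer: $\frac{176801638729}{11069474} \approx 15972.0$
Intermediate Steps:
$s{\left(B,g \right)} = g + 2 B$
$\left(\frac{1}{\left(-9488 + 7760\right) \left(A + 2300\right) + 31010} + s{\left(-91,52 \right)}\right) + 16102 = \left(\frac{1}{\left(-9488 + 7760\right) \left(-8688 + 2300\right) + 31010} + \left(52 + 2 \left(-91\right)\right)\right) + 16102 = \left(\frac{1}{\left(-1728\right) \left(-6388\right) + 31010} + \left(52 - 182\right)\right) + 16102 = \left(\frac{1}{11038464 + 31010} - 130\right) + 16102 = \left(\frac{1}{11069474} - 130\right) + 16102 = - \frac{1439031619}{11069474} + 16102 = \frac{176801638729}{11069474}$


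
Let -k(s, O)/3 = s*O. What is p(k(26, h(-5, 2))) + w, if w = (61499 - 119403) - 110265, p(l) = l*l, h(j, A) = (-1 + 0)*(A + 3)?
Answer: -16069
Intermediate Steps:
h(j, A) = -3 - A (h(j, A) = -(3 + A) = -3 - A)
k(s, O) = -3*O*s (k(s, O) = -3*s*O = -3*O*s)
p(l) = l²
w = -168169 (w = -57904 - 110265 = -168169)
p(k(26, h(-5, 2))) + w = (-3*(-3 - 1*2)*26)² - 168169 = (-3*(-3 - 2)*26)² - 168169 = (-3*(-5)*26)² - 168169 = 390² - 168169 = 152100 - 168169 = -16069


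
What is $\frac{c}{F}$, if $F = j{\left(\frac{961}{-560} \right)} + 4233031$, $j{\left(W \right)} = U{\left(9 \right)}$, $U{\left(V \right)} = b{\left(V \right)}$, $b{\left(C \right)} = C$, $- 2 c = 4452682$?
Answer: $- \frac{2226341}{4233040} \approx -0.52594$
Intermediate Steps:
$c = -2226341$ ($c = \left(- \frac{1}{2}\right) 4452682 = -2226341$)
$U{\left(V \right)} = V$
$j{\left(W \right)} = 9$
$F = 4233040$ ($F = 9 + 4233031 = 4233040$)
$\frac{c}{F} = - \frac{2226341}{4233040}$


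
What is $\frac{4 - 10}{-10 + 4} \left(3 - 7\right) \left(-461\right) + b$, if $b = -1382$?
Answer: $462$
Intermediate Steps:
$\frac{4 - 10}{-10 + 4} \left(3 - 7\right) \left(-461\right) + b = \frac{4 - 10}{-10 + 4} \left(3 - 7\right) \left(-461\right) - 1382 = - \frac{6}{-6} \left(-4\right) \left(-461\right) - 1382 = \left(-6\right) \left(- \frac{1}{6}\right) \left(-4\right) \left(-461\right) - 1382 = 1 \left(-4\right) \left(-461\right) - 1382 = \left(-4\right) \left(-461\right) - 1382 = 1844 - 1382 = 462$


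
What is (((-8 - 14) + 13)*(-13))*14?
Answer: 1638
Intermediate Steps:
(((-8 - 14) + 13)*(-13))*14 = ((-22 + 13)*(-13))*14 = -9*(-13)*14 = 117*14 = 1638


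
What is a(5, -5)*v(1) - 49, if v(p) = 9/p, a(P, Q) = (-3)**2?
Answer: 32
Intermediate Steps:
a(P, Q) = 9
a(5, -5)*v(1) - 49 = 9*(9/1) - 49 = 9*(9*1) - 49 = 9*9 - 49 = 81 - 49 = 32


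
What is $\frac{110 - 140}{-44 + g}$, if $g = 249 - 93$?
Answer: $- \frac{15}{56} \approx -0.26786$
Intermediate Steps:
$g = 156$
$\frac{110 - 140}{-44 + g} = \frac{110 - 140}{-44 + 156} = - \frac{30}{112} = \left(-30\right) \frac{1}{112} = - \frac{15}{56}$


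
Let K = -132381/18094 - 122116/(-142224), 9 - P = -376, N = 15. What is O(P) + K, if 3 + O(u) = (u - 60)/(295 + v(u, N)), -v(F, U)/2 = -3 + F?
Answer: -1531382625919/150865636908 ≈ -10.151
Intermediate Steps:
v(F, U) = 6 - 2*F (v(F, U) = -2*(-3 + F) = 6 - 2*F)
P = 385 (P = 9 - 1*(-376) = 9 + 376 = 385)
K = -2077273555/321675132 (K = -132381*1/18094 - 122116*(-1/142224) = -132381/18094 + 30529/35556 = -2077273555/321675132 ≈ -6.4577)
O(u) = -3 + (-60 + u)/(301 - 2*u) (O(u) = -3 + (u - 60)/(295 + (6 - 2*u)) = -3 + (-60 + u)/(301 - 2*u))
O(P) + K = (963 - 7*385)/(-301 + 2*385) - 2077273555/321675132 = (963 - 2695)/(-301 + 770) - 2077273555/321675132 = -1732/469 - 2077273555/321675132 = -1531382625919/150865636908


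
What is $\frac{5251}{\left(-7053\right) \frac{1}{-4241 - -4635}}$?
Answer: $- \frac{2068894}{7053} \approx -293.34$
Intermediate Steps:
$\frac{5251}{\left(-7053\right) \frac{1}{-4241 - -4635}} = \frac{5251}{\left(-7053\right) \frac{1}{-4241 + 4635}} = \frac{5251}{\left(-7053\right) \frac{1}{394}} = \frac{5251}{- \frac{7053}{394}} = 5251 \left(- \frac{394}{7053}\right) = - \frac{2068894}{7053}$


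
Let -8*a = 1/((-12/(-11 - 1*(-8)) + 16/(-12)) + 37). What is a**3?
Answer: -27/862801408 ≈ -3.1293e-8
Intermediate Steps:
a = -3/952 (a = -1/(8*((-12/(-11 - 1*(-8)) + 16/(-12)) + 37)) = -1/(8*((-12/(-11 + 8) + 16*(-1/12)) + 37)) = -1/(8*((-12/(-3) - 4/3) + 37)) = -1/(8*((-12*(-1/3) - 4/3) + 37)) = -1/(8*((4 - 4/3) + 37)) = -1/(8*(8/3 + 37)) = -1/(8*119/3) = -1/8*3/119 = -3/952 ≈ -0.0031513)
a**3 = (-3/952)**3 = -27/862801408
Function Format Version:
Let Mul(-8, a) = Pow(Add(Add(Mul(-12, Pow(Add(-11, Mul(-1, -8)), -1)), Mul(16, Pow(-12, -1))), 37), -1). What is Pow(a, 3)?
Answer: Rational(-27, 862801408) ≈ -3.1293e-8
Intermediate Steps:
a = Rational(-3, 952) (a = Mul(Rational(-1, 8), Pow(Add(Add(Mul(-12, Pow(Add(-11, Mul(-1, -8)), -1)), Mul(16, Pow(-12, -1))), 37), -1)) = Mul(Rational(-1, 8), Pow(Add(Add(Mul(-12, Pow(Add(-11, 8), -1)), Mul(16, Rational(-1, 12))), 37), -1)) = Mul(Rational(-1, 8), Pow(Add(Add(Mul(-12, Pow(-3, -1)), Rational(-4, 3)), 37), -1)) = Mul(Rational(-1, 8), Pow(Add(Add(Mul(-12, Rational(-1, 3)), Rational(-4, 3)), 37), -1)) = Mul(Rational(-1, 8), Pow(Add(Add(4, Rational(-4, 3)), 37), -1)) = Mul(Rational(-1, 8), Pow(Add(Rational(8, 3), 37), -1)) = Mul(Rational(-1, 8), Pow(Rational(119, 3), -1)) = Mul(Rational(-1, 8), Rational(3, 119)) = Rational(-3, 952) ≈ -0.0031513)
Pow(a, 3) = Pow(Rational(-3, 952), 3) = Rational(-27, 862801408)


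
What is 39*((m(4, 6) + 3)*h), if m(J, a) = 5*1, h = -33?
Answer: -10296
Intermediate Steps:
m(J, a) = 5
39*((m(4, 6) + 3)*h) = 39*((5 + 3)*(-33)) = 39*(8*(-33)) = 39*(-264) = -10296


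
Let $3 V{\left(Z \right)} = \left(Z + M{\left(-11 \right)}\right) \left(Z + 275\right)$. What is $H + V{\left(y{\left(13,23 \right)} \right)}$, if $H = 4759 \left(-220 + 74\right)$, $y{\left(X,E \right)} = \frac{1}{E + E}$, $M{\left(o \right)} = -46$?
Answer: $- \frac{1479145379}{2116} \approx -6.9903 \cdot 10^{5}$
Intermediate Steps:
$y{\left(X,E \right)} = \frac{1}{2 E}$
$H = -694814$ ($H = 4759 \left(-146\right) = -694814$)
$V{\left(Z \right)} = \frac{\left(-46 + Z\right) \left(275 + Z\right)}{3}$ ($V{\left(Z \right)} = \frac{\left(Z - 46\right) \left(Z + 275\right)}{3} = \frac{\left(-46 + Z\right) \left(275 + Z\right)}{3}$)
$H + V{\left(y{\left(13,23 \right)} \right)} = -694814 + \left(- \frac{12650}{3} + \frac{\left(\frac{1}{2 \cdot 23}\right)^{2}}{3} + \frac{229 \frac{1}{2 \cdot 23}}{3}\right) = -694814 + \left(- \frac{12650}{3} + \frac{\left(\frac{1}{2} \cdot \frac{1}{23}\right)^{2}}{3} + \frac{229 \cdot \frac{1}{2} \cdot \frac{1}{23}}{3}\right) = -694814 + \left(- \frac{12650}{3} + \frac{1}{3 \cdot 2116} + \frac{229}{3} \cdot \frac{1}{46}\right) = -694814 + \left(- \frac{12650}{3} + \frac{1}{3} \cdot \frac{1}{2116} + \frac{229}{138}\right) = -694814 + \left(- \frac{12650}{3} + \frac{1}{6348} + \frac{229}{138}\right) = -694814 - \frac{8918955}{2116} = - \frac{1479145379}{2116}$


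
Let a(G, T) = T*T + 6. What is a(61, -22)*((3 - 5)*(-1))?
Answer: 980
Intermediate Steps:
a(G, T) = 6 + T² (a(G, T) = T² + 6 = 6 + T²)
a(61, -22)*((3 - 5)*(-1)) = (6 + (-22)²)*((3 - 5)*(-1)) = (6 + 484)*(-2*(-1)) = 490*2 = 980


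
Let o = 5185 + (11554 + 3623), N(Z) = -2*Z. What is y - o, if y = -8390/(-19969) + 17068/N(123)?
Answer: -50182263170/2456187 ≈ -20431.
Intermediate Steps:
y = -169383476/2456187 (y = -8390/(-19969) + 17068/((-2*123)) = -8390*(-1/19969) + 17068/(-246) = 8390/19969 + 17068*(-1/246) = 8390/19969 - 8534/123 = -169383476/2456187 ≈ -68.962)
o = 20362 (o = 5185 + 15177 = 20362)
y - o = -169383476/2456187 - 1*20362 = -169383476/2456187 - 20362 = -50182263170/2456187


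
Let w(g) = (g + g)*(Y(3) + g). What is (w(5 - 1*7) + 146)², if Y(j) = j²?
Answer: 13924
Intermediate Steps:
w(g) = 2*g*(9 + g) (w(g) = (g + g)*(3² + g) = (2*g)*(9 + g) = 2*g*(9 + g))
(w(5 - 1*7) + 146)² = (2*(5 - 1*7)*(9 + (5 - 1*7)) + 146)² = (2*(5 - 7)*(9 + (5 - 7)) + 146)² = (2*(-2)*(9 - 2) + 146)² = (2*(-2)*7 + 146)² = (-28 + 146)² = 118² = 13924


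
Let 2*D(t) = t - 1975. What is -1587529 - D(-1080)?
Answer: -3172003/2 ≈ -1.5860e+6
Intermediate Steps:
D(t) = -1975/2 + t/2 (D(t) = (t - 1975)/2 = (-1975 + t)/2 = -1975/2 + t/2)
-1587529 - D(-1080) = -1587529 - (-1975/2 + (1/2)*(-1080)) = -1587529 - (-1975/2 - 540) = -1587529 - 1*(-3055/2) = -1587529 + 3055/2 = -3172003/2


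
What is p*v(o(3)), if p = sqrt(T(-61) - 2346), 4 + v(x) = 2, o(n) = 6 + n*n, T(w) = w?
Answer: -2*I*sqrt(2407) ≈ -98.122*I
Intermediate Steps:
o(n) = 6 + n**2
v(x) = -2 (v(x) = -4 + 2 = -2)
p = I*sqrt(2407) (p = sqrt(-61 - 2346) = sqrt(-2407) = I*sqrt(2407) ≈ 49.061*I)
p*v(o(3)) = (I*sqrt(2407))*(-2) = -2*I*sqrt(2407)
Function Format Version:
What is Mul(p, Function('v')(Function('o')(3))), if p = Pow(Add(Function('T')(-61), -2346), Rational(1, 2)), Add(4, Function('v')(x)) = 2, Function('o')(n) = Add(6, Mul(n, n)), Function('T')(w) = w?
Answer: Mul(-2, I, Pow(2407, Rational(1, 2))) ≈ Mul(-98.122, I)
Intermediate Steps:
Function('o')(n) = Add(6, Pow(n, 2))
Function('v')(x) = -2 (Function('v')(x) = Add(-4, 2) = -2)
p = Mul(I, Pow(2407, Rational(1, 2))) (p = Pow(Add(-61, -2346), Rational(1, 2)) = Pow(-2407, Rational(1, 2)) = Mul(I, Pow(2407, Rational(1, 2))) ≈ Mul(49.061, I))
Mul(p, Function('v')(Function('o')(3))) = Mul(Mul(I, Pow(2407, Rational(1, 2))), -2) = Mul(-2, I, Pow(2407, Rational(1, 2)))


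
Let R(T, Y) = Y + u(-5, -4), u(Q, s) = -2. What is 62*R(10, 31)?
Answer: 1798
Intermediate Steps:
R(T, Y) = -2 + Y (R(T, Y) = Y - 2 = -2 + Y)
62*R(10, 31) = 62*(-2 + 31) = 62*29 = 1798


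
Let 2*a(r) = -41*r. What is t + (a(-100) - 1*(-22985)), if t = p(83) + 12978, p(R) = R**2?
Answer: 44902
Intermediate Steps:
a(r) = -41*r/2 (a(r) = (-41*r)/2 = -41*r/2)
t = 19867 (t = 83**2 + 12978 = 6889 + 12978 = 19867)
t + (a(-100) - 1*(-22985)) = 19867 + (-41/2*(-100) - 1*(-22985)) = 19867 + (2050 + 22985) = 19867 + 25035 = 44902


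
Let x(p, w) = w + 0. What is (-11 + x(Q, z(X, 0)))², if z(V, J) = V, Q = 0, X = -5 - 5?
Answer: 441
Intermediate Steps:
X = -10
x(p, w) = w
(-11 + x(Q, z(X, 0)))² = (-11 - 10)² = (-21)² = 441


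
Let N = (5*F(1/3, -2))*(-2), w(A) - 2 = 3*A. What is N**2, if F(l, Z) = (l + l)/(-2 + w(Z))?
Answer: 100/81 ≈ 1.2346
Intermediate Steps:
w(A) = 2 + 3*A
F(l, Z) = 2*l/(3*Z) (F(l, Z) = (l + l)/(-2 + (2 + 3*Z)) = (2*l)/((3*Z)) = (2*l)*(1/(3*Z)) = 2*l/(3*Z))
N = 10/9 (N = (5*((2/3)/(3*(-2))))*(-2) = (5*((2/3)*(1/3)*(-1/2)))*(-2) = (5*(-1/9))*(-2) = -5/9*(-2) = 10/9 ≈ 1.1111)
N**2 = (10/9)**2 = 100/81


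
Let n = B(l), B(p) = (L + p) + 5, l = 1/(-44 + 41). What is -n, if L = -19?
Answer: 43/3 ≈ 14.333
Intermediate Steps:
l = -⅓ (l = 1/(-3) = -⅓ ≈ -0.33333)
B(p) = -14 + p (B(p) = (-19 + p) + 5 = -14 + p)
n = -43/3 (n = -14 - ⅓ = -43/3 ≈ -14.333)
-n = -1*(-43/3) = 43/3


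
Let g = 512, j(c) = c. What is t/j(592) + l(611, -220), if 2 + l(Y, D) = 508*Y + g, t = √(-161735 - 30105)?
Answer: 310898 + I*√11990/148 ≈ 3.109e+5 + 0.73986*I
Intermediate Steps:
t = 4*I*√11990 (t = √(-191840) = 4*I*√11990 ≈ 438.0*I)
l(Y, D) = 510 + 508*Y (l(Y, D) = -2 + (508*Y + 512) = -2 + (512 + 508*Y) = 510 + 508*Y)
t/j(592) + l(611, -220) = (4*I*√11990)/592 + (510 + 508*611) = (4*I*√11990)*(1/592) + (510 + 310388) = I*√11990/148 + 310898 = 310898 + I*√11990/148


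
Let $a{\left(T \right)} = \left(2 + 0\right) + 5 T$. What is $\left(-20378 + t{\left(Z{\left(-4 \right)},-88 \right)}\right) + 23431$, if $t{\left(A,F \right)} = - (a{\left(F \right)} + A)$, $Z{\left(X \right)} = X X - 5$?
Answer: $3480$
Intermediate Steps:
$a{\left(T \right)} = 2 + 5 T$
$Z{\left(X \right)} = -5 + X^{2}$ ($Z{\left(X \right)} = X^{2} - 5 = -5 + X^{2}$)
$t{\left(A,F \right)} = -2 - A - 5 F$ ($t{\left(A,F \right)} = - (\left(2 + 5 F\right) + A) = - (2 + A + 5 F) = -2 - A - 5 F$)
$\left(-20378 + t{\left(Z{\left(-4 \right)},-88 \right)}\right) + 23431 = \left(-20378 - -427\right) + 23431 = \left(-20378 + 427\right) + 23431 = -19951 + 23431 = 3480$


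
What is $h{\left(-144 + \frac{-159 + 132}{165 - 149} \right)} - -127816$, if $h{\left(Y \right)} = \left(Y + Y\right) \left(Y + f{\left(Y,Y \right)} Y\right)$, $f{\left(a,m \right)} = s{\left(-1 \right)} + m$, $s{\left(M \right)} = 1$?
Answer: $- \frac{12229989571}{2048} \approx -5.9717 \cdot 10^{6}$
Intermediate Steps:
$f{\left(a,m \right)} = 1 + m$
$h{\left(Y \right)} = 2 Y \left(Y + Y \left(1 + Y\right)\right)$ ($h{\left(Y \right)} = \left(Y + Y\right) \left(Y + \left(1 + Y\right) Y\right) = 2 Y \left(Y + Y \left(1 + Y\right)\right)$)
$h{\left(-144 + \frac{-159 + 132}{165 - 149} \right)} - -127816 = 2 \left(-144 + \frac{-159 + 132}{165 - 149}\right)^{2} \left(2 - \left(144 - \frac{-159 + 132}{165 - 149}\right)\right) - -127816 = 2 \left(-144 - \frac{27}{16}\right)^{2} \left(2 - \left(144 + \frac{27}{16}\right)\right) + 127816 = 2 \left(-144 - \frac{27}{16}\right)^{2} \left(2 - \frac{2331}{16}\right) + 127816 = 2 \left(- \frac{2331}{16}\right)^{2} \left(2 - \frac{2331}{16}\right) + 127816 = 2 \cdot \frac{5433561}{256} \left(- \frac{2299}{16}\right) + 127816 = - \frac{12491756739}{2048} + 127816 = - \frac{12229989571}{2048}$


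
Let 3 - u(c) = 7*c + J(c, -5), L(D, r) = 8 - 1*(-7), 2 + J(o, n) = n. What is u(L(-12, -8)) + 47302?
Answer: 47207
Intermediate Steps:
J(o, n) = -2 + n
L(D, r) = 15 (L(D, r) = 8 + 7 = 15)
u(c) = 10 - 7*c (u(c) = 3 - (7*c + (-2 - 5)) = 3 - (7*c - 7) = 3 - (-7 + 7*c) = 3 + (7 - 7*c) = 10 - 7*c)
u(L(-12, -8)) + 47302 = (10 - 7*15) + 47302 = (10 - 105) + 47302 = -95 + 47302 = 47207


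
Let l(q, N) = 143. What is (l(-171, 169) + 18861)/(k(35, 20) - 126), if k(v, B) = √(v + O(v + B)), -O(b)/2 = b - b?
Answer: -342072/2263 - 19004*√35/15841 ≈ -158.26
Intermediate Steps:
O(b) = 0 (O(b) = -2*(b - b) = -2*0 = 0)
k(v, B) = √v (k(v, B) = √(v + 0) = √v)
(l(-171, 169) + 18861)/(k(35, 20) - 126) = (143 + 18861)/(√35 - 126) = 19004/(-126 + √35)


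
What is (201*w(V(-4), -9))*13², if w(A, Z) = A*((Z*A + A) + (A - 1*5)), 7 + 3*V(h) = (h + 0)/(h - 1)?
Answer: -49843846/75 ≈ -6.6459e+5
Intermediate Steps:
V(h) = -7/3 + h/(3*(-1 + h)) (V(h) = -7/3 + ((h + 0)/(h - 1))/3 = -7/3 + (h/(-1 + h))/3 = -7/3 + h/(3*(-1 + h)))
w(A, Z) = A*(-5 + 2*A + A*Z) (w(A, Z) = A*((A*Z + A) + (A - 5)) = A*((A + A*Z) + (-5 + A)) = A*(-5 + 2*A + A*Z))
(201*w(V(-4), -9))*13² = (201*(((7 - 6*(-4))/(3*(-1 - 4)))*(-5 + 2*((7 - 6*(-4))/(3*(-1 - 4))) + ((7 - 6*(-4))/(3*(-1 - 4)))*(-9))))*13² = (201*(((⅓)*(7 + 24)/(-5))*(-5 + 2*((⅓)*(7 + 24)/(-5)) + ((⅓)*(7 + 24)/(-5))*(-9))))*169 = (201*(((⅓)*(-⅕)*31)*(-5 + 2*((⅓)*(-⅕)*31) + ((⅓)*(-⅕)*31)*(-9))))*169 = (201*(-31*(-5 + 2*(-31/15) - 31/15*(-9))/15))*169 = (201*(-31*(-5 - 62/15 + 93/5)/15))*169 = (201*(-31/15*142/15))*169 = (201*(-4402/225))*169 = -294934/75*169 = -49843846/75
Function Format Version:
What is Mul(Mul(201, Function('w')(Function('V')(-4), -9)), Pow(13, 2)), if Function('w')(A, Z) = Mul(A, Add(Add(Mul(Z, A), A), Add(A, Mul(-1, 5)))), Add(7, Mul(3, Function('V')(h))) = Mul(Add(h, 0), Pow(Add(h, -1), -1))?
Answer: Rational(-49843846, 75) ≈ -6.6459e+5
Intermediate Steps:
Function('V')(h) = Add(Rational(-7, 3), Mul(Rational(1, 3), h, Pow(Add(-1, h), -1))) (Function('V')(h) = Add(Rational(-7, 3), Mul(Rational(1, 3), Mul(Add(h, 0), Pow(Add(h, -1), -1)))) = Add(Rational(-7, 3), Mul(Rational(1, 3), Mul(h, Pow(Add(-1, h), -1)))) = Add(Rational(-7, 3), Mul(Rational(1, 3), h, Pow(Add(-1, h), -1))))
Function('w')(A, Z) = Mul(A, Add(-5, Mul(2, A), Mul(A, Z))) (Function('w')(A, Z) = Mul(A, Add(Add(Mul(A, Z), A), Add(A, -5))) = Mul(A, Add(Add(A, Mul(A, Z)), Add(-5, A))) = Mul(A, Add(-5, Mul(2, A), Mul(A, Z))))
Mul(Mul(201, Function('w')(Function('V')(-4), -9)), Pow(13, 2)) = Mul(Mul(201, Mul(Mul(Rational(1, 3), Pow(Add(-1, -4), -1), Add(7, Mul(-6, -4))), Add(-5, Mul(2, Mul(Rational(1, 3), Pow(Add(-1, -4), -1), Add(7, Mul(-6, -4)))), Mul(Mul(Rational(1, 3), Pow(Add(-1, -4), -1), Add(7, Mul(-6, -4))), -9)))), Pow(13, 2)) = Mul(Mul(201, Mul(Mul(Rational(1, 3), Pow(-5, -1), Add(7, 24)), Add(-5, Mul(2, Mul(Rational(1, 3), Pow(-5, -1), Add(7, 24))), Mul(Mul(Rational(1, 3), Pow(-5, -1), Add(7, 24)), -9)))), 169) = Mul(Mul(201, Mul(Mul(Rational(1, 3), Rational(-1, 5), 31), Add(-5, Mul(2, Mul(Rational(1, 3), Rational(-1, 5), 31)), Mul(Mul(Rational(1, 3), Rational(-1, 5), 31), -9)))), 169) = Mul(Mul(201, Mul(Rational(-31, 15), Add(-5, Mul(2, Rational(-31, 15)), Mul(Rational(-31, 15), -9)))), 169) = Mul(Mul(201, Mul(Rational(-31, 15), Add(-5, Rational(-62, 15), Rational(93, 5)))), 169) = Mul(Mul(201, Mul(Rational(-31, 15), Rational(142, 15))), 169) = Mul(Mul(201, Rational(-4402, 225)), 169) = Mul(Rational(-294934, 75), 169) = Rational(-49843846, 75)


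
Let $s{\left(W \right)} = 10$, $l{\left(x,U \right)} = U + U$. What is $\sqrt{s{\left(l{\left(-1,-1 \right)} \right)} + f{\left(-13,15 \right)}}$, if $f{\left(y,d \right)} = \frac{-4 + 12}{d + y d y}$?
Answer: $\frac{\sqrt{650454}}{255} \approx 3.1628$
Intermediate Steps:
$l{\left(x,U \right)} = 2 U$
$f{\left(y,d \right)} = \frac{8}{d + d y^{2}}$ ($f{\left(y,d \right)} = \frac{8}{d + d y y} = \frac{8}{d + d y^{2}}$)
$\sqrt{s{\left(l{\left(-1,-1 \right)} \right)} + f{\left(-13,15 \right)}} = \sqrt{10 + \frac{8}{15 \left(1 + \left(-13\right)^{2}\right)}} = \sqrt{10 + 8 \cdot \frac{1}{15} \frac{1}{1 + 169}} = \sqrt{10 + 8 \cdot \frac{1}{15} \cdot \frac{1}{170}} = \sqrt{10 + \frac{4}{1275}} = \sqrt{\frac{12754}{1275}} = \frac{\sqrt{650454}}{255}$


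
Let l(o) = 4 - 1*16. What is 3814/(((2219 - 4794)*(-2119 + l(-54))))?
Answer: 3814/5487325 ≈ 0.00069506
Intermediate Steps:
l(o) = -12 (l(o) = 4 - 16 = -12)
3814/(((2219 - 4794)*(-2119 + l(-54)))) = 3814/(((2219 - 4794)*(-2119 - 12))) = 3814/((-2575*(-2131))) = 3814/5487325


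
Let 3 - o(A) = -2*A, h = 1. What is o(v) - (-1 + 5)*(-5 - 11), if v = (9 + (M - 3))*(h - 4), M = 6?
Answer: -5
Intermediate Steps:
v = -36 (v = (9 + (6 - 3))*(1 - 4) = (9 + 3)*(-3) = 12*(-3) = -36)
o(A) = 3 + 2*A (o(A) = 3 - (-2)*A = 3 + 2*A)
o(v) - (-1 + 5)*(-5 - 11) = (3 + 2*(-36)) - (-1 + 5)*(-5 - 11) = (3 - 72) - 4*(-16) = -69 - 1*(-64) = -69 + 64 = -5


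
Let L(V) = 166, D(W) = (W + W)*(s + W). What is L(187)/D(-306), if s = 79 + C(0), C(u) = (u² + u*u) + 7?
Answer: 83/67320 ≈ 0.0012329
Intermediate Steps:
C(u) = 7 + 2*u² (C(u) = (u² + u²) + 7 = 2*u² + 7 = 7 + 2*u²)
s = 86 (s = 79 + (7 + 2*0²) = 79 + (7 + 2*0) = 79 + (7 + 0) = 79 + 7 = 86)
D(W) = 2*W*(86 + W) (D(W) = (W + W)*(86 + W) = (2*W)*(86 + W) = 2*W*(86 + W))
L(187)/D(-306) = 166/((2*(-306)*(86 - 306))) = 166/((2*(-306)*(-220))) = 166/134640 = 166*(1/134640) = 83/67320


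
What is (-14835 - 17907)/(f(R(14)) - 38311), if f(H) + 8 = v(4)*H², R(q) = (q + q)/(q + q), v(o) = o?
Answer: 32742/38315 ≈ 0.85455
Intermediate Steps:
R(q) = 1 (R(q) = (2*q)/((2*q)) = (2*q)*(1/(2*q)) = 1)
f(H) = -8 + 4*H²
(-14835 - 17907)/(f(R(14)) - 38311) = (-14835 - 17907)/((-8 + 4*1²) - 38311) = -32742/((-8 + 4*1) - 38311) = -32742/((-8 + 4) - 38311) = -32742/(-4 - 38311) = -32742/(-38315) = -32742*(-1/38315) = 32742/38315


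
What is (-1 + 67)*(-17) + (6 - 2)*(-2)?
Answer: -1130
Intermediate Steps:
(-1 + 67)*(-17) + (6 - 2)*(-2) = 66*(-17) + 4*(-2) = -1122 - 8 = -1130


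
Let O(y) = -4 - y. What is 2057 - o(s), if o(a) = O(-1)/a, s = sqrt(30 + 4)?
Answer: 2057 + 3*sqrt(34)/34 ≈ 2057.5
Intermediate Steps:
s = sqrt(34) ≈ 5.8309
o(a) = -3/a (o(a) = (-4 - 1*(-1))/a = (-4 + 1)/a = -3/a)
2057 - o(s) = 2057 - (-3)/(sqrt(34)) = 2057 - (-3)*sqrt(34)/34 = 2057 + 3*sqrt(34)/34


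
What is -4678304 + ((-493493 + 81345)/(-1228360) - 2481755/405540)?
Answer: -58262396896001237/12453727860 ≈ -4.6783e+6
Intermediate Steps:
-4678304 + ((-493493 + 81345)/(-1228360) - 2481755/405540) = -4678304 + (-412148*(-1/1228360) - 2481755*1/405540) = -4678304 + (103037/307090 - 496351/81108) = -4678304 - 72033651797/12453727860 = -58262396896001237/12453727860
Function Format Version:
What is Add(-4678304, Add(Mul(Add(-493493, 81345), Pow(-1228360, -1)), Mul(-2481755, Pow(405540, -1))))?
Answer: Rational(-58262396896001237, 12453727860) ≈ -4.6783e+6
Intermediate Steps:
Add(-4678304, Add(Mul(Add(-493493, 81345), Pow(-1228360, -1)), Mul(-2481755, Pow(405540, -1)))) = Add(-4678304, Add(Mul(-412148, Rational(-1, 1228360)), Mul(-2481755, Rational(1, 405540)))) = Add(-4678304, Add(Rational(103037, 307090), Rational(-496351, 81108))) = Add(-4678304, Rational(-72033651797, 12453727860)) = Rational(-58262396896001237, 12453727860)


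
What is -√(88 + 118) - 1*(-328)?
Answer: 328 - √206 ≈ 313.65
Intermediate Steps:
-√(88 + 118) - 1*(-328) = -√206 + 328 = 328 - √206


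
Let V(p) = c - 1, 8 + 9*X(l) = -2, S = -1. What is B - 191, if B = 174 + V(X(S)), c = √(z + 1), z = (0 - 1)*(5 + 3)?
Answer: -18 + I*√7 ≈ -18.0 + 2.6458*I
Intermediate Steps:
X(l) = -10/9 (X(l) = -8/9 + (⅑)*(-2) = -8/9 - 2/9 = -10/9)
z = -8 (z = -1*8 = -8)
c = I*√7 (c = √(-8 + 1) = √(-7) = I*√7 ≈ 2.6458*I)
V(p) = -1 + I*√7 (V(p) = I*√7 - 1 = -1 + I*√7)
B = 173 + I*√7 (B = 174 + (-1 + I*√7) = 173 + I*√7 ≈ 173.0 + 2.6458*I)
B - 191 = (173 + I*√7) - 191 = -18 + I*√7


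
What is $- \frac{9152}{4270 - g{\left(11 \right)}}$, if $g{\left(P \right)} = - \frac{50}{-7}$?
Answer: $- \frac{4004}{1865} \approx -2.1469$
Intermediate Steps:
$g{\left(P \right)} = \frac{50}{7}$ ($g{\left(P \right)} = \left(-50\right) \left(- \frac{1}{7}\right) = \frac{50}{7}$)
$- \frac{9152}{4270 - g{\left(11 \right)}} = - \frac{9152}{4270 - \frac{50}{7}} = - \frac{9152}{\frac{29840}{7}} = \left(-9152\right) \frac{7}{29840} = - \frac{4004}{1865}$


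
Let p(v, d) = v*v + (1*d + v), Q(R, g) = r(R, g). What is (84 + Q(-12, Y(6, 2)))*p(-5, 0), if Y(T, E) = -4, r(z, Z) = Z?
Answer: 1600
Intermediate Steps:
Q(R, g) = g
p(v, d) = d + v + v² (p(v, d) = v² + (d + v) = d + v + v²)
(84 + Q(-12, Y(6, 2)))*p(-5, 0) = (84 - 4)*(0 - 5 + (-5)²) = 80*(0 - 5 + 25) = 80*20 = 1600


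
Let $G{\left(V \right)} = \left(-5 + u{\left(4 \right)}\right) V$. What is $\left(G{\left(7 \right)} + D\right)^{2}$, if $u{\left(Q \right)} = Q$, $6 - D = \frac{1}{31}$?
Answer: $\frac{1024}{961} \approx 1.0656$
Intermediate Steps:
$D = \frac{185}{31}$ ($D = 6 - \frac{1}{31} = \frac{185}{31} \approx 5.9677$)
$G{\left(V \right)} = - V$ ($G{\left(V \right)} = \left(-5 + 4\right) V = - V$)
$\left(G{\left(7 \right)} + D\right)^{2} = \left(\left(-1\right) 7 + \frac{185}{31}\right)^{2} = \left(-7 + \frac{185}{31}\right)^{2} = \left(- \frac{32}{31}\right)^{2} = \frac{1024}{961}$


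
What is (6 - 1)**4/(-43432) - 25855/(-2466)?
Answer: 560696555/53551656 ≈ 10.470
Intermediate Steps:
(6 - 1)**4/(-43432) - 25855/(-2466) = 5**4*(-1/43432) - 25855*(-1/2466) = 625*(-1/43432) + 25855/2466 = -625/43432 + 25855/2466 = 560696555/53551656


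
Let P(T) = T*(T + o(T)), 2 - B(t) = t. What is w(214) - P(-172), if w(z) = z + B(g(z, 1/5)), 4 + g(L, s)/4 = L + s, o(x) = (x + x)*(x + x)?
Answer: 101617916/5 ≈ 2.0324e+7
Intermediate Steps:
o(x) = 4*x² (o(x) = (2*x)*(2*x) = 4*x²)
g(L, s) = -16 + 4*L + 4*s (g(L, s) = -16 + 4*(L + s) = -16 + (4*L + 4*s) = -16 + 4*L + 4*s)
B(t) = 2 - t
P(T) = T*(T + 4*T²)
w(z) = 86/5 - 3*z (w(z) = z + (2 - (-16 + 4*z + 4/5)) = z + (2 - (-16 + 4*z + 4*(⅕))) = z + (2 - (-16 + 4*z + ⅘)) = z + (2 - (-76/5 + 4*z)) = z + (2 + (76/5 - 4*z)) = z + (86/5 - 4*z) = 86/5 - 3*z)
w(214) - P(-172) = (86/5 - 3*214) - (-172)²*(1 + 4*(-172)) = (86/5 - 642) - 29584*(1 - 688) = -3124/5 - 29584*(-687) = -3124/5 - 1*(-20324208) = -3124/5 + 20324208 = 101617916/5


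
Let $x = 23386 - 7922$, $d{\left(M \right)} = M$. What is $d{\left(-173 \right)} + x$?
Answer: $15291$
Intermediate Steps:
$x = 15464$ ($x = 23386 - 7922 = 15464$)
$d{\left(-173 \right)} + x = -173 + 15464 = 15291$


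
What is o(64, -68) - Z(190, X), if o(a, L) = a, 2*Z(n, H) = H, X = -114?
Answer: 121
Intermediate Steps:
Z(n, H) = H/2
o(64, -68) - Z(190, X) = 64 - (-114)/2 = 64 - 1*(-57) = 64 + 57 = 121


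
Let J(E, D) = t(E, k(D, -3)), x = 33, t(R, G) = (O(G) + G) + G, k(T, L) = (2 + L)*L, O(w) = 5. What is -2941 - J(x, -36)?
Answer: -2952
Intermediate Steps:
k(T, L) = L*(2 + L)
t(R, G) = 5 + 2*G (t(R, G) = (5 + G) + G = 5 + 2*G)
J(E, D) = 11 (J(E, D) = 5 + 2*(-3*(2 - 3)) = 5 + 2*(-3*(-1)) = 5 + 2*3 = 5 + 6 = 11)
-2941 - J(x, -36) = -2941 - 1*11 = -2941 - 11 = -2952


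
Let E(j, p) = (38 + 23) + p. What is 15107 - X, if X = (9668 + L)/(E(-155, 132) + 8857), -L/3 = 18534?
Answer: 68382142/4525 ≈ 15112.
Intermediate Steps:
L = -55602 (L = -3*18534 = -55602)
E(j, p) = 61 + p
X = -22967/4525 (X = (9668 - 55602)/((61 + 132) + 8857) = -45934/(193 + 8857) = -45934/9050 = -45934*1/9050 = -22967/4525 ≈ -5.0756)
15107 - X = 15107 - 1*(-22967/4525) = 15107 + 22967/4525 = 68382142/4525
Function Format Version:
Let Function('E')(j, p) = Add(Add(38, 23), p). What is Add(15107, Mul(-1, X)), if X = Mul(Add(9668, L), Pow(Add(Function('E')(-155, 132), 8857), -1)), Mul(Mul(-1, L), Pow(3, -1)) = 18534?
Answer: Rational(68382142, 4525) ≈ 15112.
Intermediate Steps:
L = -55602 (L = Mul(-3, 18534) = -55602)
Function('E')(j, p) = Add(61, p)
X = Rational(-22967, 4525) (X = Mul(Add(9668, -55602), Pow(Add(Add(61, 132), 8857), -1)) = Mul(-45934, Pow(Add(193, 8857), -1)) = Mul(-45934, Pow(9050, -1)) = Mul(-45934, Rational(1, 9050)) = Rational(-22967, 4525) ≈ -5.0756)
Add(15107, Mul(-1, X)) = Add(15107, Mul(-1, Rational(-22967, 4525))) = Add(15107, Rational(22967, 4525)) = Rational(68382142, 4525)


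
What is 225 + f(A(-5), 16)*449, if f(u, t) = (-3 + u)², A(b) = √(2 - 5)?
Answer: 2919 - 2694*I*√3 ≈ 2919.0 - 4666.1*I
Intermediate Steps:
A(b) = I*√3 (A(b) = √(-3) = I*√3)
225 + f(A(-5), 16)*449 = 225 + (-3 + I*√3)²*449 = 225 + 449*(-3 + I*√3)²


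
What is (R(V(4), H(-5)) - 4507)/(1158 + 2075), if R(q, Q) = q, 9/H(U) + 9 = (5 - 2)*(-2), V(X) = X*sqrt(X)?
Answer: -4499/3233 ≈ -1.3916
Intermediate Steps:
V(X) = X**(3/2)
H(U) = -3/5 (H(U) = 9/(-9 + (5 - 2)*(-2)) = 9/(-9 + 3*(-2)) = 9/(-9 - 6) = 9/(-15) = 9*(-1/15) = -3/5)
(R(V(4), H(-5)) - 4507)/(1158 + 2075) = (4**(3/2) - 4507)/(1158 + 2075) = (8 - 4507)/3233 = -4499*1/3233 = -4499/3233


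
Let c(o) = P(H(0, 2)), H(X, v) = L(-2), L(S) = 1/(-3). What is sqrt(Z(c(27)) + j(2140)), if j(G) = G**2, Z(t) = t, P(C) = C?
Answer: sqrt(41216397)/3 ≈ 2140.0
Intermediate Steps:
L(S) = -1/3
H(X, v) = -1/3
c(o) = -1/3
sqrt(Z(c(27)) + j(2140)) = sqrt(-1/3 + 2140**2) = sqrt(-1/3 + 4579600) = sqrt(13738799/3) = sqrt(41216397)/3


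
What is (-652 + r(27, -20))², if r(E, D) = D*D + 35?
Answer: 47089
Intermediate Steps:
r(E, D) = 35 + D² (r(E, D) = D² + 35 = 35 + D²)
(-652 + r(27, -20))² = (-652 + (35 + (-20)²))² = (-652 + (35 + 400))² = (-652 + 435)² = (-217)² = 47089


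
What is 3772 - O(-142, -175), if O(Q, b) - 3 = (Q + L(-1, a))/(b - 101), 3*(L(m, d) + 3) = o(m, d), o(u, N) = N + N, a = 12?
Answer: 1040107/276 ≈ 3768.5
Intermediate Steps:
o(u, N) = 2*N
L(m, d) = -3 + 2*d/3 (L(m, d) = -3 + (2*d)/3 = -3 + 2*d/3)
O(Q, b) = 3 + (5 + Q)/(-101 + b) (O(Q, b) = 3 + (Q + (-3 + (2/3)*12))/(b - 101) = 3 + (Q + (-3 + 8))/(-101 + b) = 3 + (Q + 5)/(-101 + b) = 3 + (5 + Q)/(-101 + b))
3772 - O(-142, -175) = 3772 - (-298 - 142 + 3*(-175))/(-101 - 175) = 3772 - (-298 - 142 - 525)/(-276) = 3772 - (-1)*(-965)/276 = 3772 - 1*965/276 = 3772 - 965/276 = 1040107/276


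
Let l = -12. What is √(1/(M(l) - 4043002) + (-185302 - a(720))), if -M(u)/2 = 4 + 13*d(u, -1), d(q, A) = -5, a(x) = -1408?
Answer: I*√46964455041125570/505360 ≈ 428.83*I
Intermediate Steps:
M(u) = 122 (M(u) = -2*(4 + 13*(-5)) = -2*(4 - 65) = -2*(-61) = 122)
√(1/(M(l) - 4043002) + (-185302 - a(720))) = √(1/(122 - 4043002) + (-185302 - 1*(-1408))) = √(1/(-4042880) + (-185302 + 1408)) = √(-1/4042880 - 183894) = √(-743461374721/4042880) = I*√46964455041125570/505360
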